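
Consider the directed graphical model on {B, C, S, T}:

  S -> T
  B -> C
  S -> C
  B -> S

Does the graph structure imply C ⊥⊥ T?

No

There are 2 undirected paths between C and T; checking each against the conditioning set ∅:
Path 1: C ← B → S → T
  B is a fork and B is not conditioned on; S is a chain and S is not conditioned on — no node blocks this path, so it is active.
Path 2: C ← S → T
  S is a fork and S is not conditioned on — no node blocks this path, so it is active.
Because an active path exists, C and T are not d-separated.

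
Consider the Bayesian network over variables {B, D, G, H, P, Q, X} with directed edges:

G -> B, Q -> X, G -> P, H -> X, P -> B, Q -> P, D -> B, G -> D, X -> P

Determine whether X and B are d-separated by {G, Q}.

There are 6 undirected paths between X and B; checking each against the conditioning set {G, Q}:
  1. X → P → B — P:chain[open] ⇒ active
  2. X → P ← G → B — P:collider[blocks]; G:fork[blocks] ⇒ blocked
  3. X → P ← G → D → B — P:collider[blocks]; G:fork[blocks]; D:chain[open] ⇒ blocked
  4. X ← Q → P → B — Q:fork[blocks]; P:chain[open] ⇒ blocked
  5. X ← Q → P ← G → B — Q:fork[blocks]; P:collider[blocks]; G:fork[blocks] ⇒ blocked
  6. X ← Q → P ← G → D → B — Q:fork[blocks]; P:collider[blocks]; G:fork[blocks]; D:chain[open] ⇒ blocked
Because an active path exists, X and B are not d-separated.

No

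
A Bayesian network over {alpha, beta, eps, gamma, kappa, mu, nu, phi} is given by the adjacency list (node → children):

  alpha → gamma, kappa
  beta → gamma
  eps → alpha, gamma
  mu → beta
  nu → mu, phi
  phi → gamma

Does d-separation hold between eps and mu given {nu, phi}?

Yes — eps and mu are d-separated given {nu, phi}.

We examine all 4 paths between eps and mu:
  1. eps → alpha → gamma ← beta ← mu — alpha:chain[open]; gamma:collider[blocks]; beta:chain[open] ⇒ blocked
  2. eps → alpha → gamma ← phi ← nu → mu — alpha:chain[open]; gamma:collider[blocks]; phi:chain[blocks]; nu:fork[blocks] ⇒ blocked
  3. eps → gamma ← beta ← mu — gamma:collider[blocks]; beta:chain[open] ⇒ blocked
  4. eps → gamma ← phi ← nu → mu — gamma:collider[blocks]; phi:chain[blocks]; nu:fork[blocks] ⇒ blocked
Every path is blocked, so eps and mu are d-separated given {nu, phi}.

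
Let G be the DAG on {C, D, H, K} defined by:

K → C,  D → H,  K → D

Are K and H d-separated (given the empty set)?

There is one path between K and H:
Path 1: K → D → H
  D is a chain and D is not conditioned on — no node blocks this path, so it is active.
At least one path is unblocked, so d-separation fails.

No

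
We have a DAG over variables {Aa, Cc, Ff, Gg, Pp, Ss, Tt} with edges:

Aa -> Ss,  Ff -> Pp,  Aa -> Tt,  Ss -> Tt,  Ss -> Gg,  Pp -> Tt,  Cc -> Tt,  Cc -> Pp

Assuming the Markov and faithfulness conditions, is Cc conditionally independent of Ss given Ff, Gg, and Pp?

Yes — Cc and Ss are d-separated given {Ff, Gg, Pp}.

Enumerating the 4 paths from Cc to Ss and testing each for blocking by {Ff, Gg, Pp}:
Path 1: Cc → Tt ← Aa → Ss
  Tt is a collider here and neither Tt nor any of its descendants is conditioned on, so the collider stays closed — the path is blocked at Tt.
Path 2: Cc → Tt ← Ss
  Tt is a collider here and neither Tt nor any of its descendants is conditioned on, so the collider stays closed — the path is blocked at Tt.
Path 3: Cc → Pp → Tt ← Aa → Ss
  Pp is a chain here and Pp is conditioned on, so the path is blocked at Pp.
Path 4: Cc → Pp → Tt ← Ss
  Pp is a chain here and Pp is conditioned on, so the path is blocked at Pp.
Every path is blocked, so Cc and Ss are d-separated given {Ff, Gg, Pp}.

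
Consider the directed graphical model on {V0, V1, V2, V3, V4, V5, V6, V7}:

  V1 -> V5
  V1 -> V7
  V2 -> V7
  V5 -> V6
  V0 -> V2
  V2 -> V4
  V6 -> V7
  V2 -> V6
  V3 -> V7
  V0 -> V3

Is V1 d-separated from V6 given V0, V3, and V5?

We examine all 4 paths between V1 and V6:
Path 1: V1 → V7 ← V6
  V7 is a collider here and neither V7 nor any of its descendants is conditioned on, so the collider stays closed — the path is blocked at V7.
Path 2: V1 → V7 ← V3 ← V0 → V2 → V6
  V7 is a collider here and neither V7 nor any of its descendants is conditioned on, so the collider stays closed — the path is blocked at V7.
Path 3: V1 → V7 ← V2 → V6
  V7 is a collider here and neither V7 nor any of its descendants is conditioned on, so the collider stays closed — the path is blocked at V7.
Path 4: V1 → V5 → V6
  V5 is a chain here and V5 is conditioned on, so the path is blocked at V5.
Since every path is blocked, d-separation holds.

Yes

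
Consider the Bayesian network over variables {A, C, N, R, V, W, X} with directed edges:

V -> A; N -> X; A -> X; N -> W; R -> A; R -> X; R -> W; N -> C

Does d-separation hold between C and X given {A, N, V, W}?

We examine all 3 paths between C and X:
Path 1: C ← N → X
  N is a fork here and N is conditioned on, so the path is blocked at N.
Path 2: C ← N → W ← R → X
  N is a fork here and N is conditioned on, so the path is blocked at N.
Path 3: C ← N → W ← R → A → X
  N is a fork here and N is conditioned on, so the path is blocked at N.
Every path is blocked, so C and X are d-separated given {A, N, V, W}.

Yes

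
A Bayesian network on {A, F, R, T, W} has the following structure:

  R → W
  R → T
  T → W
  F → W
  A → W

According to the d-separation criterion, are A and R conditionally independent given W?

No

Enumerating the 2 paths from A to R and testing each for blocking by {W}:
Path 1: A → W ← T ← R
  W is a collider and W is conditioned on, which opens it; T is a chain and T is not conditioned on — no node blocks this path, so it is active.
Path 2: A → W ← R
  W is a collider and W is conditioned on, which opens it — no node blocks this path, so it is active.
Since the path A → W ← T ← R is active, A and R are not d-separated given {W}.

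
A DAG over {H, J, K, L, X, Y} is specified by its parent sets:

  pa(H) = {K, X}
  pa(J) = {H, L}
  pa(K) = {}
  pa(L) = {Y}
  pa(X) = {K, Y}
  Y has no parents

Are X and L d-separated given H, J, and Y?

Enumerating the 3 paths from X to L and testing each for blocking by {H, J, Y}:
  1. X → H → J ← L — H:chain[blocks]; J:collider[open] ⇒ blocked
  2. X ← K → H → J ← L — K:fork[open]; H:chain[blocks]; J:collider[open] ⇒ blocked
  3. X ← Y → L — Y:fork[blocks] ⇒ blocked
Every path is blocked, so X and L are d-separated given {H, J, Y}.

Yes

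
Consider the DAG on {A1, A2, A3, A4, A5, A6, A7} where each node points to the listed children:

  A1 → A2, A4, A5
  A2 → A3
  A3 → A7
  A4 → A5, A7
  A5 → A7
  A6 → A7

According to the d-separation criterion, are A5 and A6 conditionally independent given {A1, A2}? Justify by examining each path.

Yes

There are 5 undirected paths between A5 and A6; checking each against the conditioning set {A1, A2}:
Path 1: A5 ← A1 → A2 → A3 → A7 ← A6
  A1 is a fork here and A1 is conditioned on, so the path is blocked at A1.
Path 2: A5 ← A1 → A4 → A7 ← A6
  A1 is a fork here and A1 is conditioned on, so the path is blocked at A1.
Path 3: A5 → A7 ← A6
  A7 is a collider here and neither A7 nor any of its descendants is conditioned on, so the collider stays closed — the path is blocked at A7.
Path 4: A5 ← A4 ← A1 → A2 → A3 → A7 ← A6
  A1 is a fork here and A1 is conditioned on, so the path is blocked at A1.
Path 5: A5 ← A4 → A7 ← A6
  A7 is a collider here and neither A7 nor any of its descendants is conditioned on, so the collider stays closed — the path is blocked at A7.
Since every path is blocked, d-separation holds.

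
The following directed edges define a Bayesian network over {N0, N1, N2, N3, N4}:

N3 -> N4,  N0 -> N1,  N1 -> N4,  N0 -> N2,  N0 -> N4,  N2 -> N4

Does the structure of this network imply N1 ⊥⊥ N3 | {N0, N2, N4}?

No

3 paths connect N1 and N3; each must be blocked for d-separation to hold:
  1. N1 ← N0 → N2 → N4 ← N3 — N0:fork[blocks]; N2:chain[blocks]; N4:collider[open] ⇒ blocked
  2. N1 ← N0 → N4 ← N3 — N0:fork[blocks]; N4:collider[open] ⇒ blocked
  3. N1 → N4 ← N3 — N4:collider[open] ⇒ active
Because an active path exists, N1 and N3 are not d-separated.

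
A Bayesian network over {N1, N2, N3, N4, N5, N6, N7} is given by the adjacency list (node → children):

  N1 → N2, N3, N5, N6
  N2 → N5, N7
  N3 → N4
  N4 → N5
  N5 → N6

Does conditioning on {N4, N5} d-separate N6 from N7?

There are 6 undirected paths between N6 and N7; checking each against the conditioning set {N4, N5}:
Path 1: N6 ← N1 → N2 → N7
  N1 is a fork and N1 is not conditioned on; N2 is a chain and N2 is not conditioned on — no node blocks this path, so it is active.
Path 2: N6 ← N1 → N5 ← N2 → N7
  N1 is a fork and N1 is not conditioned on; N5 is a collider and N5 is conditioned on, which opens it; N2 is a fork and N2 is not conditioned on — no node blocks this path, so it is active.
Path 3: N6 ← N1 → N3 → N4 → N5 ← N2 → N7
  N4 is a chain here and N4 is conditioned on, so the path is blocked at N4.
Path 4: N6 ← N5 ← N2 → N7
  N5 is a chain here and N5 is conditioned on, so the path is blocked at N5.
Path 5: N6 ← N5 ← N1 → N2 → N7
  N5 is a chain here and N5 is conditioned on, so the path is blocked at N5.
Path 6: N6 ← N5 ← N4 ← N3 ← N1 → N2 → N7
  N5 is a chain here and N5 is conditioned on, so the path is blocked at N5.
At least one path is unblocked, so d-separation fails.

No — N6 and N7 are not d-separated given {N4, N5}.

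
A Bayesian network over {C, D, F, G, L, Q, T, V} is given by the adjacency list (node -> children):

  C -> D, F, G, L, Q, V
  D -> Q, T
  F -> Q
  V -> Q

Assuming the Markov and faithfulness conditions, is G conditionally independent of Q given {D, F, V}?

No — G and Q are not d-separated given {D, F, V}.

4 paths connect G and Q; each must be blocked for d-separation to hold:
Path 1: G ← C → D → Q
  D is a chain here and D is conditioned on, so the path is blocked at D.
Path 2: G ← C → V → Q
  V is a chain here and V is conditioned on, so the path is blocked at V.
Path 3: G ← C → F → Q
  F is a chain here and F is conditioned on, so the path is blocked at F.
Path 4: G ← C → Q
  C is a fork and C is not conditioned on — no node blocks this path, so it is active.
Because an active path exists, G and Q are not d-separated.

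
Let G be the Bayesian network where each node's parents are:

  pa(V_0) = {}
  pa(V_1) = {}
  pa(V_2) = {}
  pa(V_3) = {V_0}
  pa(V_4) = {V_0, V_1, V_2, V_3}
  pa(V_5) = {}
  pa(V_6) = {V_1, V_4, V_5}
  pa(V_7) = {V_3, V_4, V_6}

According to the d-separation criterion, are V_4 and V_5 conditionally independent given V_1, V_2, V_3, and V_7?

No

We examine all 5 paths between V_4 and V_5:
Path 1: V_4 ← V_1 → V_6 ← V_5
  V_1 is a fork here and V_1 is conditioned on, so the path is blocked at V_1.
Path 2: V_4 → V_7 ← V_6 ← V_5
  V_7 is a collider and V_7 is conditioned on, which opens it; V_6 is a chain and V_6 is not conditioned on — no node blocks this path, so it is active.
Path 3: V_4 ← V_3 → V_7 ← V_6 ← V_5
  V_3 is a fork here and V_3 is conditioned on, so the path is blocked at V_3.
Path 4: V_4 ← V_0 → V_3 → V_7 ← V_6 ← V_5
  V_3 is a chain here and V_3 is conditioned on, so the path is blocked at V_3.
Path 5: V_4 → V_6 ← V_5
  V_6 is a collider and its descendant V_7 is conditioned on, which opens it — no node blocks this path, so it is active.
Because an active path exists, V_4 and V_5 are not d-separated.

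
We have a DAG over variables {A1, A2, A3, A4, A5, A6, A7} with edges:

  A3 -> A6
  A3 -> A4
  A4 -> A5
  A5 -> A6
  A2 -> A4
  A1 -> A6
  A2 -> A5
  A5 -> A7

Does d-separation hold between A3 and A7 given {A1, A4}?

3 paths connect A3 and A7; each must be blocked for d-separation to hold:
Path 1: A3 → A4 → A5 → A7
  A4 is a chain here and A4 is conditioned on, so the path is blocked at A4.
Path 2: A3 → A4 ← A2 → A5 → A7
  A4 is a collider and A4 is conditioned on, which opens it; A2 is a fork and A2 is not conditioned on; A5 is a chain and A5 is not conditioned on — no node blocks this path, so it is active.
Path 3: A3 → A6 ← A5 → A7
  A6 is a collider here and neither A6 nor any of its descendants is conditioned on, so the collider stays closed — the path is blocked at A6.
At least one path is unblocked, so d-separation fails.

No — A3 and A7 are not d-separated given {A1, A4}.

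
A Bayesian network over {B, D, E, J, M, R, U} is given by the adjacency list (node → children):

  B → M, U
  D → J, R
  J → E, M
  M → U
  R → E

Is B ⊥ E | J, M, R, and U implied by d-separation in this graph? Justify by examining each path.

Yes

We examine all 4 paths between B and E:
Path 1: B → M ← J ← D → R → E
  J is a chain here and J is conditioned on, so the path is blocked at J.
Path 2: B → M ← J → E
  J is a fork here and J is conditioned on, so the path is blocked at J.
Path 3: B → U ← M ← J ← D → R → E
  M is a chain here and M is conditioned on, so the path is blocked at M.
Path 4: B → U ← M ← J → E
  M is a chain here and M is conditioned on, so the path is blocked at M.
Every path is blocked, so B and E are d-separated given {J, M, R, U}.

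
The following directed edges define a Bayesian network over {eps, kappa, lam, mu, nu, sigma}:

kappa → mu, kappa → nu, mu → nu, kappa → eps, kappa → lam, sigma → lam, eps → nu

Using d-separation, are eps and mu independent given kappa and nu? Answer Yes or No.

There are 4 undirected paths between eps and mu; checking each against the conditioning set {kappa, nu}:
Path 1: eps ← kappa → mu
  kappa is a fork here and kappa is conditioned on, so the path is blocked at kappa.
Path 2: eps ← kappa → nu ← mu
  kappa is a fork here and kappa is conditioned on, so the path is blocked at kappa.
Path 3: eps → nu ← mu
  nu is a collider and nu is conditioned on, which opens it — no node blocks this path, so it is active.
Path 4: eps → nu ← kappa → mu
  kappa is a fork here and kappa is conditioned on, so the path is blocked at kappa.
Because an active path exists, eps and mu are not d-separated.

No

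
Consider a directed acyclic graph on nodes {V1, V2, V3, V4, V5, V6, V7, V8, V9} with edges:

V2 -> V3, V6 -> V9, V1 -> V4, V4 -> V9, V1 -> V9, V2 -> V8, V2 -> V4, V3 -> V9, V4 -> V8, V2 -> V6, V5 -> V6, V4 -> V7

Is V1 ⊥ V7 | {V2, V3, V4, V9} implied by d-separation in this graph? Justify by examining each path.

We examine all 6 paths between V1 and V7:
Path 1: V1 → V9 ← V6 ← V2 → V8 ← V4 → V7
  V2 is a fork here and V2 is conditioned on, so the path is blocked at V2.
Path 2: V1 → V9 ← V6 ← V2 → V4 → V7
  V2 is a fork here and V2 is conditioned on, so the path is blocked at V2.
Path 3: V1 → V9 ← V3 ← V2 → V8 ← V4 → V7
  V3 is a chain here and V3 is conditioned on, so the path is blocked at V3.
Path 4: V1 → V9 ← V3 ← V2 → V4 → V7
  V3 is a chain here and V3 is conditioned on, so the path is blocked at V3.
Path 5: V1 → V9 ← V4 → V7
  V4 is a fork here and V4 is conditioned on, so the path is blocked at V4.
Path 6: V1 → V4 → V7
  V4 is a chain here and V4 is conditioned on, so the path is blocked at V4.
Every path is blocked, so V1 and V7 are d-separated given {V2, V3, V4, V9}.

Yes — V1 and V7 are d-separated given {V2, V3, V4, V9}.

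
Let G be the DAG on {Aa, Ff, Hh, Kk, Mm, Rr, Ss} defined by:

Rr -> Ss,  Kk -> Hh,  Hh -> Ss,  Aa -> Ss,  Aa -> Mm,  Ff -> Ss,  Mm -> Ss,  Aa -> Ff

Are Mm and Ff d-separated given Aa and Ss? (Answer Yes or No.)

No

There are 4 undirected paths between Mm and Ff; checking each against the conditioning set {Aa, Ss}:
  1. Mm → Ss ← Ff — Ss:collider[open] ⇒ active
  2. Mm → Ss ← Aa → Ff — Ss:collider[open]; Aa:fork[blocks] ⇒ blocked
  3. Mm ← Aa → Ss ← Ff — Aa:fork[blocks]; Ss:collider[open] ⇒ blocked
  4. Mm ← Aa → Ff — Aa:fork[blocks] ⇒ blocked
At least one path is unblocked, so d-separation fails.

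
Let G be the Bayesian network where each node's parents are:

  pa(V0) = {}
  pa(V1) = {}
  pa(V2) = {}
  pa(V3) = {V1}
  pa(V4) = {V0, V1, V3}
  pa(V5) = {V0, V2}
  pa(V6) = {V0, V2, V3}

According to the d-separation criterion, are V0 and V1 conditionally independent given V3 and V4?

No

We examine all 6 paths between V0 and V1:
  1. V0 → V4 ← V1 — V4:collider[open] ⇒ active
  2. V0 → V4 ← V3 ← V1 — V4:collider[open]; V3:chain[blocks] ⇒ blocked
  3. V0 → V5 ← V2 → V6 ← V3 → V4 ← V1 — V5:collider[blocks]; V2:fork[open]; V6:collider[blocks]; V3:fork[blocks]; V4:collider[open] ⇒ blocked
  4. V0 → V5 ← V2 → V6 ← V3 ← V1 — V5:collider[blocks]; V2:fork[open]; V6:collider[blocks]; V3:chain[blocks] ⇒ blocked
  5. V0 → V6 ← V3 → V4 ← V1 — V6:collider[blocks]; V3:fork[blocks]; V4:collider[open] ⇒ blocked
  6. V0 → V6 ← V3 ← V1 — V6:collider[blocks]; V3:chain[blocks] ⇒ blocked
Since the path V0 → V4 ← V1 is active, V0 and V1 are not d-separated given {V3, V4}.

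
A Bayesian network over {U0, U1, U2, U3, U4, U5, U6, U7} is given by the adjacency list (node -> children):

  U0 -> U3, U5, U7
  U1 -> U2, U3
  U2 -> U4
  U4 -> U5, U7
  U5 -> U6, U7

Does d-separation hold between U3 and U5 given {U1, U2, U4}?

Enumerating the 6 paths from U3 to U5 and testing each for blocking by {U1, U2, U4}:
  1. U3 ← U1 → U2 → U4 → U5 — U1:fork[blocks]; U2:chain[blocks]; U4:chain[blocks] ⇒ blocked
  2. U3 ← U1 → U2 → U4 → U7 ← U5 — U1:fork[blocks]; U2:chain[blocks]; U4:chain[blocks]; U7:collider[blocks] ⇒ blocked
  3. U3 ← U1 → U2 → U4 → U7 ← U0 → U5 — U1:fork[blocks]; U2:chain[blocks]; U4:chain[blocks]; U7:collider[blocks]; U0:fork[open] ⇒ blocked
  4. U3 ← U0 → U5 — U0:fork[open] ⇒ active
  5. U3 ← U0 → U7 ← U4 → U5 — U0:fork[open]; U7:collider[blocks]; U4:fork[blocks] ⇒ blocked
  6. U3 ← U0 → U7 ← U5 — U0:fork[open]; U7:collider[blocks] ⇒ blocked
Because an active path exists, U3 and U5 are not d-separated.

No — U3 and U5 are not d-separated given {U1, U2, U4}.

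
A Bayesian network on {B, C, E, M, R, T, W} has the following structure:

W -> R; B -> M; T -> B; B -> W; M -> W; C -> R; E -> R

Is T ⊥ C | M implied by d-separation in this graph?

Yes — T and C are d-separated given {M}.

We examine all 2 paths between T and C:
Path 1: T → B → W → R ← C
  R is a collider here and neither R nor any of its descendants is conditioned on, so the collider stays closed — the path is blocked at R.
Path 2: T → B → M → W → R ← C
  M is a chain here and M is conditioned on, so the path is blocked at M.
All paths are blocked; T ⊥ C | {M} holds.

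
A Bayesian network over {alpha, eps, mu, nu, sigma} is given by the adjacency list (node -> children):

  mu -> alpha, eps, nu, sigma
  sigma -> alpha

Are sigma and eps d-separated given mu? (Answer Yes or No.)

There are 2 undirected paths between sigma and eps; checking each against the conditioning set {mu}:
  1. sigma → alpha ← mu → eps — alpha:collider[blocks]; mu:fork[blocks] ⇒ blocked
  2. sigma ← mu → eps — mu:fork[blocks] ⇒ blocked
Since every path is blocked, d-separation holds.

Yes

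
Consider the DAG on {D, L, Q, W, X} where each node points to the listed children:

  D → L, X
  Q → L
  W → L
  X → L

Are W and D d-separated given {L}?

2 paths connect W and D; each must be blocked for d-separation to hold:
  1. W → L ← D — L:collider[open] ⇒ active
  2. W → L ← X ← D — L:collider[open]; X:chain[open] ⇒ active
Since the path W → L ← D is active, W and D are not d-separated given {L}.

No — W and D are not d-separated given {L}.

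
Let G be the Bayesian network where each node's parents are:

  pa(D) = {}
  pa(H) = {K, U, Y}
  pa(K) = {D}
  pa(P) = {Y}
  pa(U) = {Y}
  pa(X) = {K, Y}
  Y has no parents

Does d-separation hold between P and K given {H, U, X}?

No

There are 3 undirected paths between P and K; checking each against the conditioning set {H, U, X}:
Path 1: P ← Y → U → H ← K
  U is a chain here and U is conditioned on, so the path is blocked at U.
Path 2: P ← Y → X ← K
  Y is a fork and Y is not conditioned on; X is a collider and X is conditioned on, which opens it — no node blocks this path, so it is active.
Path 3: P ← Y → H ← K
  Y is a fork and Y is not conditioned on; H is a collider and H is conditioned on, which opens it — no node blocks this path, so it is active.
Because an active path exists, P and K are not d-separated.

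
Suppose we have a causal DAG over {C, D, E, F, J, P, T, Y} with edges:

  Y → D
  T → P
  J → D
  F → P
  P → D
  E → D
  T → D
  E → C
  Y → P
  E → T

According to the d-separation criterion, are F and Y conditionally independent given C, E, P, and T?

No — F and Y are not d-separated given {C, E, P, T}.

There are 4 undirected paths between F and Y; checking each against the conditioning set {C, E, P, T}:
Path 1: F → P → D ← Y
  P is a chain here and P is conditioned on, so the path is blocked at P.
Path 2: F → P ← Y
  P is a collider and P is conditioned on, which opens it — no node blocks this path, so it is active.
Path 3: F → P ← T → D ← Y
  T is a fork here and T is conditioned on, so the path is blocked at T.
Path 4: F → P ← T ← E → D ← Y
  T is a chain here and T is conditioned on, so the path is blocked at T.
At least one path is unblocked, so d-separation fails.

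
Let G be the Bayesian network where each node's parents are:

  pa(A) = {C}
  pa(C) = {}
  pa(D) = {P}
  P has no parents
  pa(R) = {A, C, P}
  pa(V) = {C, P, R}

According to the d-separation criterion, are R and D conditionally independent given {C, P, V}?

There are 4 undirected paths between R and D; checking each against the conditioning set {C, P, V}:
Path 1: R ← P → D
  P is a fork here and P is conditioned on, so the path is blocked at P.
Path 2: R ← C → V ← P → D
  C is a fork here and C is conditioned on, so the path is blocked at C.
Path 3: R → V ← P → D
  P is a fork here and P is conditioned on, so the path is blocked at P.
Path 4: R ← A ← C → V ← P → D
  C is a fork here and C is conditioned on, so the path is blocked at C.
Since every path is blocked, d-separation holds.

Yes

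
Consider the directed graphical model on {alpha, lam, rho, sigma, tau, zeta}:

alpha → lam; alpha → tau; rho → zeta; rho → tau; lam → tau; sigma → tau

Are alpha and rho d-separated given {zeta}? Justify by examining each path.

Yes

There are 2 undirected paths between alpha and rho; checking each against the conditioning set {zeta}:
Path 1: alpha → lam → tau ← rho
  tau is a collider here and neither tau nor any of its descendants is conditioned on, so the collider stays closed — the path is blocked at tau.
Path 2: alpha → tau ← rho
  tau is a collider here and neither tau nor any of its descendants is conditioned on, so the collider stays closed — the path is blocked at tau.
Every path is blocked, so alpha and rho are d-separated given {zeta}.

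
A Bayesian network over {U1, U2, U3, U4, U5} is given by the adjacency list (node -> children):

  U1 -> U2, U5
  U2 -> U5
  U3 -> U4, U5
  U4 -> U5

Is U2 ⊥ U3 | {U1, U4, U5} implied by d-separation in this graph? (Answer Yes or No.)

No — U2 and U3 are not d-separated given {U1, U4, U5}.

Enumerating the 4 paths from U2 to U3 and testing each for blocking by {U1, U4, U5}:
Path 1: U2 ← U1 → U5 ← U4 ← U3
  U1 is a fork here and U1 is conditioned on, so the path is blocked at U1.
Path 2: U2 ← U1 → U5 ← U3
  U1 is a fork here and U1 is conditioned on, so the path is blocked at U1.
Path 3: U2 → U5 ← U4 ← U3
  U4 is a chain here and U4 is conditioned on, so the path is blocked at U4.
Path 4: U2 → U5 ← U3
  U5 is a collider and U5 is conditioned on, which opens it — no node blocks this path, so it is active.
Because an active path exists, U2 and U3 are not d-separated.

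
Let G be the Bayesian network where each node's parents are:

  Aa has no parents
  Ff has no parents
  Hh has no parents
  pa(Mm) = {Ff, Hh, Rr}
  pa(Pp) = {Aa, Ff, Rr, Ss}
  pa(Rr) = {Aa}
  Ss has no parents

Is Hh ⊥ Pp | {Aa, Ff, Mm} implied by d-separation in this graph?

No

Enumerating the 3 paths from Hh to Pp and testing each for blocking by {Aa, Ff, Mm}:
Path 1: Hh → Mm ← Rr → Pp
  Mm is a collider and Mm is conditioned on, which opens it; Rr is a fork and Rr is not conditioned on — no node blocks this path, so it is active.
Path 2: Hh → Mm ← Rr ← Aa → Pp
  Aa is a fork here and Aa is conditioned on, so the path is blocked at Aa.
Path 3: Hh → Mm ← Ff → Pp
  Ff is a fork here and Ff is conditioned on, so the path is blocked at Ff.
At least one path is unblocked, so d-separation fails.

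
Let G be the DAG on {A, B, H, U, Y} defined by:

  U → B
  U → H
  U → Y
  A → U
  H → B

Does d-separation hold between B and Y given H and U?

We examine all 2 paths between B and Y:
Path 1: B ← H ← U → Y
  H is a chain here and H is conditioned on, so the path is blocked at H.
Path 2: B ← U → Y
  U is a fork here and U is conditioned on, so the path is blocked at U.
Since every path is blocked, d-separation holds.

Yes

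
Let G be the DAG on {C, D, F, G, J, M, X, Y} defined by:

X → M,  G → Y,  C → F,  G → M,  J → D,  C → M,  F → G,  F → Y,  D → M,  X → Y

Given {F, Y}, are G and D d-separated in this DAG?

5 paths connect G and D; each must be blocked for d-separation to hold:
  1. G ← F ← C → M ← D — F:chain[blocks]; C:fork[open]; M:collider[blocks] ⇒ blocked
  2. G ← F → Y ← X → M ← D — F:fork[blocks]; Y:collider[open]; X:fork[open]; M:collider[blocks] ⇒ blocked
  3. G → Y ← F ← C → M ← D — Y:collider[open]; F:chain[blocks]; C:fork[open]; M:collider[blocks] ⇒ blocked
  4. G → Y ← X → M ← D — Y:collider[open]; X:fork[open]; M:collider[blocks] ⇒ blocked
  5. G → M ← D — M:collider[blocks] ⇒ blocked
Since every path is blocked, d-separation holds.

Yes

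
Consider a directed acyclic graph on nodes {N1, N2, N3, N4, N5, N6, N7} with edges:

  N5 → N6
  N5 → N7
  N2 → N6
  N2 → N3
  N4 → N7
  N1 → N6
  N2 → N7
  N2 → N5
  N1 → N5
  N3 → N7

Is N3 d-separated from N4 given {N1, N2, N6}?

There are 5 undirected paths between N3 and N4; checking each against the conditioning set {N1, N2, N6}:
  1. N3 → N7 ← N4 — N7:collider[blocks] ⇒ blocked
  2. N3 ← N2 → N5 → N7 ← N4 — N2:fork[blocks]; N5:chain[open]; N7:collider[blocks] ⇒ blocked
  3. N3 ← N2 → N6 ← N5 → N7 ← N4 — N2:fork[blocks]; N6:collider[open]; N5:fork[open]; N7:collider[blocks] ⇒ blocked
  4. N3 ← N2 → N6 ← N1 → N5 → N7 ← N4 — N2:fork[blocks]; N6:collider[open]; N1:fork[blocks]; N5:chain[open]; N7:collider[blocks] ⇒ blocked
  5. N3 ← N2 → N7 ← N4 — N2:fork[blocks]; N7:collider[blocks] ⇒ blocked
All paths are blocked; N3 ⊥ N4 | {N1, N2, N6} holds.

Yes — N3 and N4 are d-separated given {N1, N2, N6}.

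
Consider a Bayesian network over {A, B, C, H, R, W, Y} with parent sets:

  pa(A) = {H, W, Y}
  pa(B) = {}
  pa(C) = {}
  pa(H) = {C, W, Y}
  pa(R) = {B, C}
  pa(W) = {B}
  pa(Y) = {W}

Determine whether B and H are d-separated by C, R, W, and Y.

Yes — B and H are d-separated given {C, R, W, Y}.

We examine all 6 paths between B and H:
Path 1: B → R ← C → H
  C is a fork here and C is conditioned on, so the path is blocked at C.
Path 2: B → W → H
  W is a chain here and W is conditioned on, so the path is blocked at W.
Path 3: B → W → A ← H
  W is a chain here and W is conditioned on, so the path is blocked at W.
Path 4: B → W → A ← Y → H
  W is a chain here and W is conditioned on, so the path is blocked at W.
Path 5: B → W → Y → H
  W is a chain here and W is conditioned on, so the path is blocked at W.
Path 6: B → W → Y → A ← H
  W is a chain here and W is conditioned on, so the path is blocked at W.
Since every path is blocked, d-separation holds.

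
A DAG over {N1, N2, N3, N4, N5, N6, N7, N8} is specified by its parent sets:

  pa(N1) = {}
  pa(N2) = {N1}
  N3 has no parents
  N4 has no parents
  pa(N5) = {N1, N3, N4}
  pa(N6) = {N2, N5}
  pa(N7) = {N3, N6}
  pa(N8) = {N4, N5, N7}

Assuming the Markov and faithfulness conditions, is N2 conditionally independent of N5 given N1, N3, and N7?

There are 5 undirected paths between N2 and N5; checking each against the conditioning set {N1, N3, N7}:
Path 1: N2 ← N1 → N5
  N1 is a fork here and N1 is conditioned on, so the path is blocked at N1.
Path 2: N2 → N6 → N7 ← N3 → N5
  N3 is a fork here and N3 is conditioned on, so the path is blocked at N3.
Path 3: N2 → N6 → N7 → N8 ← N4 → N5
  N7 is a chain here and N7 is conditioned on, so the path is blocked at N7.
Path 4: N2 → N6 → N7 → N8 ← N5
  N7 is a chain here and N7 is conditioned on, so the path is blocked at N7.
Path 5: N2 → N6 ← N5
  N6 is a collider and its descendant N7 is conditioned on, which opens it — no node blocks this path, so it is active.
At least one path is unblocked, so d-separation fails.

No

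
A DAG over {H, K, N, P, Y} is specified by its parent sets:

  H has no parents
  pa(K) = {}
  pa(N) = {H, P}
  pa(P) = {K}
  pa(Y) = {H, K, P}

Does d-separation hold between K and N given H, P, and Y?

Yes — K and N are d-separated given {H, P, Y}.

There are 4 undirected paths between K and N; checking each against the conditioning set {H, P, Y}:
Path 1: K → P → N
  P is a chain here and P is conditioned on, so the path is blocked at P.
Path 2: K → P → Y ← H → N
  P is a chain here and P is conditioned on, so the path is blocked at P.
Path 3: K → Y ← H → N
  H is a fork here and H is conditioned on, so the path is blocked at H.
Path 4: K → Y ← P → N
  P is a fork here and P is conditioned on, so the path is blocked at P.
Since every path is blocked, d-separation holds.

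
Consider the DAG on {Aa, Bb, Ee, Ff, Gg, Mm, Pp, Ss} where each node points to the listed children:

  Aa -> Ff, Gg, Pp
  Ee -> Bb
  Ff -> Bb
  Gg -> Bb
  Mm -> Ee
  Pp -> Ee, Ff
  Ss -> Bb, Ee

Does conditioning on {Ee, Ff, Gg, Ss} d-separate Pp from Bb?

Yes

We examine all 6 paths between Pp and Bb:
Path 1: Pp ← Aa → Gg → Bb
  Gg is a chain here and Gg is conditioned on, so the path is blocked at Gg.
Path 2: Pp ← Aa → Ff → Bb
  Ff is a chain here and Ff is conditioned on, so the path is blocked at Ff.
Path 3: Pp → Ee → Bb
  Ee is a chain here and Ee is conditioned on, so the path is blocked at Ee.
Path 4: Pp → Ee ← Ss → Bb
  Ss is a fork here and Ss is conditioned on, so the path is blocked at Ss.
Path 5: Pp → Ff → Bb
  Ff is a chain here and Ff is conditioned on, so the path is blocked at Ff.
Path 6: Pp → Ff ← Aa → Gg → Bb
  Gg is a chain here and Gg is conditioned on, so the path is blocked at Gg.
Since every path is blocked, d-separation holds.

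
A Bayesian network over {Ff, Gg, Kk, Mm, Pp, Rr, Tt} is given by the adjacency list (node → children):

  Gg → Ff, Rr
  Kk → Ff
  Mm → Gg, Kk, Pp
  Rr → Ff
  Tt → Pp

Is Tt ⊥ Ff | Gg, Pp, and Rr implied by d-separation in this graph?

3 paths connect Tt and Ff; each must be blocked for d-separation to hold:
Path 1: Tt → Pp ← Mm → Kk → Ff
  Pp is a collider and Pp is conditioned on, which opens it; Mm is a fork and Mm is not conditioned on; Kk is a chain and Kk is not conditioned on — no node blocks this path, so it is active.
Path 2: Tt → Pp ← Mm → Gg → Ff
  Gg is a chain here and Gg is conditioned on, so the path is blocked at Gg.
Path 3: Tt → Pp ← Mm → Gg → Rr → Ff
  Gg is a chain here and Gg is conditioned on, so the path is blocked at Gg.
Because an active path exists, Tt and Ff are not d-separated.

No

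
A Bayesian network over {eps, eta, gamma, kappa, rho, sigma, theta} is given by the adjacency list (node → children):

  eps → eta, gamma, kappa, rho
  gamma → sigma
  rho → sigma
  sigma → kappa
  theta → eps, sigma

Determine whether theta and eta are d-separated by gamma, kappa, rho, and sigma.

No

We examine all 4 paths between theta and eta:
Path 1: theta → sigma ← rho ← eps → eta
  rho is a chain here and rho is conditioned on, so the path is blocked at rho.
Path 2: theta → sigma → kappa ← eps → eta
  sigma is a chain here and sigma is conditioned on, so the path is blocked at sigma.
Path 3: theta → sigma ← gamma ← eps → eta
  gamma is a chain here and gamma is conditioned on, so the path is blocked at gamma.
Path 4: theta → eps → eta
  eps is a chain and eps is not conditioned on — no node blocks this path, so it is active.
At least one path is unblocked, so d-separation fails.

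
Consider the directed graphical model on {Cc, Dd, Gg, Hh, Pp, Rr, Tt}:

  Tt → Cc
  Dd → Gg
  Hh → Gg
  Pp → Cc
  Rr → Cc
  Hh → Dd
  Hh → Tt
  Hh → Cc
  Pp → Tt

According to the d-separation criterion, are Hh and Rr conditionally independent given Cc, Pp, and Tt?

We examine all 3 paths between Hh and Rr:
Path 1: Hh → Cc ← Rr
  Cc is a collider and Cc is conditioned on, which opens it — no node blocks this path, so it is active.
Path 2: Hh → Tt → Cc ← Rr
  Tt is a chain here and Tt is conditioned on, so the path is blocked at Tt.
Path 3: Hh → Tt ← Pp → Cc ← Rr
  Pp is a fork here and Pp is conditioned on, so the path is blocked at Pp.
Since the path Hh → Cc ← Rr is active, Hh and Rr are not d-separated given {Cc, Pp, Tt}.

No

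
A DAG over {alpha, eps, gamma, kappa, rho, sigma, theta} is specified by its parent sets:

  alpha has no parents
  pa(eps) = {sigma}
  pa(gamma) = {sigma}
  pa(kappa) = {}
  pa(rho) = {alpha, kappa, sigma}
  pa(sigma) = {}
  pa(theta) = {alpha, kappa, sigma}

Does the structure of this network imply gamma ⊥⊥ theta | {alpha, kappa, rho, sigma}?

Yes

We examine all 3 paths between gamma and theta:
  1. gamma ← sigma → rho ← kappa → theta — sigma:fork[blocks]; rho:collider[open]; kappa:fork[blocks] ⇒ blocked
  2. gamma ← sigma → rho ← alpha → theta — sigma:fork[blocks]; rho:collider[open]; alpha:fork[blocks] ⇒ blocked
  3. gamma ← sigma → theta — sigma:fork[blocks] ⇒ blocked
All paths are blocked; gamma ⊥ theta | {alpha, kappa, rho, sigma} holds.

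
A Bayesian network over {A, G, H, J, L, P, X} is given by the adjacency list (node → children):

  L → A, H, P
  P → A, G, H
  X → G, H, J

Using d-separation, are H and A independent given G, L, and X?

Enumerating the 6 paths from H to A and testing each for blocking by {G, L, X}:
Path 1: H ← X → G ← P → A
  X is a fork here and X is conditioned on, so the path is blocked at X.
Path 2: H ← X → G ← P ← L → A
  X is a fork here and X is conditioned on, so the path is blocked at X.
Path 3: H ← L → A
  L is a fork here and L is conditioned on, so the path is blocked at L.
Path 4: H ← L → P → A
  L is a fork here and L is conditioned on, so the path is blocked at L.
Path 5: H ← P → A
  P is a fork and P is not conditioned on — no node blocks this path, so it is active.
Path 6: H ← P ← L → A
  L is a fork here and L is conditioned on, so the path is blocked at L.
Because an active path exists, H and A are not d-separated.

No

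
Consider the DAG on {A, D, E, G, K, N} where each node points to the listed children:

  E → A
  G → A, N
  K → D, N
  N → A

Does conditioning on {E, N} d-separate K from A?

No

2 paths connect K and A; each must be blocked for d-separation to hold:
Path 1: K → N → A
  N is a chain here and N is conditioned on, so the path is blocked at N.
Path 2: K → N ← G → A
  N is a collider and N is conditioned on, which opens it; G is a fork and G is not conditioned on — no node blocks this path, so it is active.
Because an active path exists, K and A are not d-separated.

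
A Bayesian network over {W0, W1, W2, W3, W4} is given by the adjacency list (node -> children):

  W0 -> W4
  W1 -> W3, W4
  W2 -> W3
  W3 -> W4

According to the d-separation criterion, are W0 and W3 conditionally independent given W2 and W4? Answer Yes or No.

No

There are 2 undirected paths between W0 and W3; checking each against the conditioning set {W2, W4}:
Path 1: W0 → W4 ← W3
  W4 is a collider and W4 is conditioned on, which opens it — no node blocks this path, so it is active.
Path 2: W0 → W4 ← W1 → W3
  W4 is a collider and W4 is conditioned on, which opens it; W1 is a fork and W1 is not conditioned on — no node blocks this path, so it is active.
Since the path W0 → W4 ← W3 is active, W0 and W3 are not d-separated given {W2, W4}.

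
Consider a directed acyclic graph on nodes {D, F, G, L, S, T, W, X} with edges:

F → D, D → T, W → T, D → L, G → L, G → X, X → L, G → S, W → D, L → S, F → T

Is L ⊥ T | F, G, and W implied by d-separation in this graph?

We examine all 3 paths between L and T:
Path 1: L ← D ← W → T
  W is a fork here and W is conditioned on, so the path is blocked at W.
Path 2: L ← D ← F → T
  F is a fork here and F is conditioned on, so the path is blocked at F.
Path 3: L ← D → T
  D is a fork and D is not conditioned on — no node blocks this path, so it is active.
Since the path L ← D → T is active, L and T are not d-separated given {F, G, W}.

No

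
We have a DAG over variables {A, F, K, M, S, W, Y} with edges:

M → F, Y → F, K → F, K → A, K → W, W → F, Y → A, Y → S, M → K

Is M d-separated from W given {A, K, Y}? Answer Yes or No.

We examine all 6 paths between M and W:
  1. M → K → W — K:chain[blocks] ⇒ blocked
  2. M → K → F ← W — K:chain[blocks]; F:collider[blocks] ⇒ blocked
  3. M → K → A ← Y → F ← W — K:chain[blocks]; A:collider[open]; Y:fork[blocks]; F:collider[blocks] ⇒ blocked
  4. M → F ← Y → A ← K → W — F:collider[blocks]; Y:fork[blocks]; A:collider[open]; K:fork[blocks] ⇒ blocked
  5. M → F ← W — F:collider[blocks] ⇒ blocked
  6. M → F ← K → W — F:collider[blocks]; K:fork[blocks] ⇒ blocked
Every path is blocked, so M and W are d-separated given {A, K, Y}.

Yes — M and W are d-separated given {A, K, Y}.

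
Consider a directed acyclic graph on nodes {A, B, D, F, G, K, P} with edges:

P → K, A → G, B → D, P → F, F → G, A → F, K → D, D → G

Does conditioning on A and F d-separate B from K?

We examine all 3 paths between B and K:
Path 1: B → D → G ← F ← P → K
  G is a collider here and neither G nor any of its descendants is conditioned on, so the collider stays closed — the path is blocked at G.
Path 2: B → D → G ← A → F ← P → K
  G is a collider here and neither G nor any of its descendants is conditioned on, so the collider stays closed — the path is blocked at G.
Path 3: B → D ← K
  D is a collider here and neither D nor any of its descendants is conditioned on, so the collider stays closed — the path is blocked at D.
Every path is blocked, so B and K are d-separated given {A, F}.

Yes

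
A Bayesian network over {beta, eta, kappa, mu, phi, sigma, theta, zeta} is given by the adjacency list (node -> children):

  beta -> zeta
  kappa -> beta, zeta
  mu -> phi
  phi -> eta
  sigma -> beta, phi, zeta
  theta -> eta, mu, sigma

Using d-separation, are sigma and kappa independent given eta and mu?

Enumerating the 4 paths from sigma to kappa and testing each for blocking by {eta, mu}:
  1. sigma → zeta ← kappa — zeta:collider[blocks] ⇒ blocked
  2. sigma → zeta ← beta ← kappa — zeta:collider[blocks]; beta:chain[open] ⇒ blocked
  3. sigma → beta ← kappa — beta:collider[blocks] ⇒ blocked
  4. sigma → beta → zeta ← kappa — beta:chain[open]; zeta:collider[blocks] ⇒ blocked
All paths are blocked; sigma ⊥ kappa | {eta, mu} holds.

Yes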